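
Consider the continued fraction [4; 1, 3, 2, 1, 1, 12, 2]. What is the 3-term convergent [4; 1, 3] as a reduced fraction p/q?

19/4

Start with 3.
1 + 1/(3/1) = 1 + 1/3 = 4/3
4 + 1/(4/3) = 4 + 3/4 = 19/4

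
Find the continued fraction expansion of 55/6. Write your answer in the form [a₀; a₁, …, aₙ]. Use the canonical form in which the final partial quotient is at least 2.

55 ÷ 6 → quotient 9, remainder 1
6 ÷ 1 → quotient 6, remainder 0

[9; 6]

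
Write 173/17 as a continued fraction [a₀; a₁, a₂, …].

[10; 5, 1, 2]

173 ÷ 17 → quotient 10, remainder 3
17 ÷ 3 → quotient 5, remainder 2
3 ÷ 2 → quotient 1, remainder 1
2 ÷ 1 → quotient 2, remainder 0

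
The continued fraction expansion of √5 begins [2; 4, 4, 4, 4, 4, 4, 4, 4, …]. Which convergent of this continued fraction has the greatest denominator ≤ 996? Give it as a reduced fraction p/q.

682/305

a_0 = 2: 2/1  (≤ bound)
a_1 = 4: 9/4  (≤ bound)
a_2 = 4: 38/17  (≤ bound)
a_3 = 4: 161/72  (≤ bound)
a_4 = 4: 682/305  (≤ bound)
a_5 = 4: 2889/1292  (> 996, stop)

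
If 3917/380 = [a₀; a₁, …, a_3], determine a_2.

4

Repeatedly divide and take the remainder:
3917 = 10·380 + 117, so a_0 = 10
380 = 3·117 + 29, so a_1 = 3
117 = 4·29 + 1, so a_2 = 4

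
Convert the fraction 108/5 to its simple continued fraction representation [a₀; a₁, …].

108 = 21·5 + 3, so a_0 = 21
5 = 1·3 + 2, so a_1 = 1
3 = 1·2 + 1, so a_2 = 1
2 = 2·1 + 0, so a_3 = 2

[21; 1, 1, 2]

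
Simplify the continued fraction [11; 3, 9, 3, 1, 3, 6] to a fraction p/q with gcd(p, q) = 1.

Start with 6.
3 + 1/(6/1) = 3 + 1/6 = 19/6
1 + 1/(19/6) = 1 + 6/19 = 25/19
3 + 1/(25/19) = 3 + 19/25 = 94/25
9 + 1/(94/25) = 9 + 25/94 = 871/94
3 + 1/(871/94) = 3 + 94/871 = 2707/871
11 + 1/(2707/871) = 11 + 871/2707 = 30648/2707

30648/2707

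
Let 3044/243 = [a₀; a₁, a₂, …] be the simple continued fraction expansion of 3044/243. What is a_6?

2

Run the Euclidean algorithm, recording each quotient:
3044 ÷ 243 → quotient 12, remainder 128
243 ÷ 128 → quotient 1, remainder 115
128 ÷ 115 → quotient 1, remainder 13
115 ÷ 13 → quotient 8, remainder 11
13 ÷ 11 → quotient 1, remainder 2
11 ÷ 2 → quotient 5, remainder 1
2 ÷ 1 → quotient 2, remainder 0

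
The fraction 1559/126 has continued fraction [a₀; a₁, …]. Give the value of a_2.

1

1559 = 12·126 + 47, so a_0 = 12
126 = 2·47 + 32, so a_1 = 2
47 = 1·32 + 15, so a_2 = 1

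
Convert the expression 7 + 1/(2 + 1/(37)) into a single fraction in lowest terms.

Build up convergents one term at a time:
a_0 = 7: 7/1
a_1 = 2: 15/2
a_2 = 37: 562/75

562/75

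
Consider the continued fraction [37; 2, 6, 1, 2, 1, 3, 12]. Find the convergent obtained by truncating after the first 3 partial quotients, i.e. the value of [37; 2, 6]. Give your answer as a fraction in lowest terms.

487/13

Work from the innermost term outward:
Start with 6.
2 + 1/(6/1) = 2 + 1/6 = 13/6
37 + 1/(13/6) = 37 + 6/13 = 487/13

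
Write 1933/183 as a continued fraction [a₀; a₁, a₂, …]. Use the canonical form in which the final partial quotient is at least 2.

1933 ÷ 183 → quotient 10, remainder 103
183 ÷ 103 → quotient 1, remainder 80
103 ÷ 80 → quotient 1, remainder 23
80 ÷ 23 → quotient 3, remainder 11
23 ÷ 11 → quotient 2, remainder 1
11 ÷ 1 → quotient 11, remainder 0

[10; 1, 1, 3, 2, 11]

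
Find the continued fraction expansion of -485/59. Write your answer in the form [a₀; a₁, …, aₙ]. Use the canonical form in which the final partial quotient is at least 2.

Run the Euclidean algorithm, recording each quotient:
-485 ÷ 59 → quotient -9, remainder 46
59 ÷ 46 → quotient 1, remainder 13
46 ÷ 13 → quotient 3, remainder 7
13 ÷ 7 → quotient 1, remainder 6
7 ÷ 6 → quotient 1, remainder 1
6 ÷ 1 → quotient 6, remainder 0

[-9; 1, 3, 1, 1, 6]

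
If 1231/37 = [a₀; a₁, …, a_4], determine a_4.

3

1231 = 33·37 + 10, so a_0 = 33
37 = 3·10 + 7, so a_1 = 3
10 = 1·7 + 3, so a_2 = 1
7 = 2·3 + 1, so a_3 = 2
3 = 3·1 + 0, so a_4 = 3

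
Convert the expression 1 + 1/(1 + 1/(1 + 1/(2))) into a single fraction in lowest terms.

8/5

Collapse the nested fraction from the inside out:
Start with 2.
1 + 1/(2/1) = 1 + 1/2 = 3/2
1 + 1/(3/2) = 1 + 2/3 = 5/3
1 + 1/(5/3) = 1 + 3/5 = 8/5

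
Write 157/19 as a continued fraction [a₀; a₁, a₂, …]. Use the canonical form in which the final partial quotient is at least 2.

157 = 8·19 + 5, so a_0 = 8
19 = 3·5 + 4, so a_1 = 3
5 = 1·4 + 1, so a_2 = 1
4 = 4·1 + 0, so a_3 = 4

[8; 3, 1, 4]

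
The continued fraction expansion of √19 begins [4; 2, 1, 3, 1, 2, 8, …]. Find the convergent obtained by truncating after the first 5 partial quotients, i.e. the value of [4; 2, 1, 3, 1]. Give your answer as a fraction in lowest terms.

Build up convergents one term at a time:
a_0 = 4: 4/1
a_1 = 2: 9/2
a_2 = 1: 13/3
a_3 = 3: 48/11
a_4 = 1: 61/14

61/14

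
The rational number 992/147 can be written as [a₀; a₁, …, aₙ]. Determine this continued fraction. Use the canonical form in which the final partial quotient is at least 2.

[6; 1, 2, 1, 36]

⌊992/147⌋ = 6, remainder 110
⌊147/110⌋ = 1, remainder 37
⌊110/37⌋ = 2, remainder 36
⌊37/36⌋ = 1, remainder 1
⌊36/1⌋ = 36, remainder 0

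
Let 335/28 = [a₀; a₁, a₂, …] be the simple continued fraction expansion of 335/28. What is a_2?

Repeatedly divide and take the remainder:
335 ÷ 28 → quotient 11, remainder 27
28 ÷ 27 → quotient 1, remainder 1
27 ÷ 1 → quotient 27, remainder 0

27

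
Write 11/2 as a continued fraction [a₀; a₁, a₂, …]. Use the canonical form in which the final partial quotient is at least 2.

[5; 2]

11 = 5·2 + 1, so a_0 = 5
2 = 2·1 + 0, so a_1 = 2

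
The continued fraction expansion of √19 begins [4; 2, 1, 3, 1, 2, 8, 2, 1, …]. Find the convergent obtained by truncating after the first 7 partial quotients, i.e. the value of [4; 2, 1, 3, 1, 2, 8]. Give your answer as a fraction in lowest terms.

a_0 = 4: 4/1
a_1 = 2: 9/2
a_2 = 1: 13/3
a_3 = 3: 48/11
a_4 = 1: 61/14
a_5 = 2: 170/39
a_6 = 8: 1421/326

1421/326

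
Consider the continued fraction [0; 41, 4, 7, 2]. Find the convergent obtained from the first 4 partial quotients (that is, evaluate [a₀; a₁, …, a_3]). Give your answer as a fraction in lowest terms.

Start with 7.
4 + 1/(7/1) = 4 + 1/7 = 29/7
41 + 1/(29/7) = 41 + 7/29 = 1196/29
0 + 1/(1196/29) = 0 + 29/1196 = 29/1196

29/1196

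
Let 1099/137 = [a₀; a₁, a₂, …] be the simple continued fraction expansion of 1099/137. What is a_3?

1099 = 8·137 + 3, so a_0 = 8
137 = 45·3 + 2, so a_1 = 45
3 = 1·2 + 1, so a_2 = 1
2 = 2·1 + 0, so a_3 = 2

2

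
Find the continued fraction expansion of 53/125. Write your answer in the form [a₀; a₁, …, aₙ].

[0; 2, 2, 1, 3, 1, 3]

Apply division with remainder until the remainder is 0:
⌊53/125⌋ = 0, remainder 53
⌊125/53⌋ = 2, remainder 19
⌊53/19⌋ = 2, remainder 15
⌊19/15⌋ = 1, remainder 4
⌊15/4⌋ = 3, remainder 3
⌊4/3⌋ = 1, remainder 1
⌊3/1⌋ = 3, remainder 0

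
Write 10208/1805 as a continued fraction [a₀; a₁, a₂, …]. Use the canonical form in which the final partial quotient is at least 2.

Run the Euclidean algorithm, recording each quotient:
⌊10208/1805⌋ = 5, remainder 1183
⌊1805/1183⌋ = 1, remainder 622
⌊1183/622⌋ = 1, remainder 561
⌊622/561⌋ = 1, remainder 61
⌊561/61⌋ = 9, remainder 12
⌊61/12⌋ = 5, remainder 1
⌊12/1⌋ = 12, remainder 0

[5; 1, 1, 1, 9, 5, 12]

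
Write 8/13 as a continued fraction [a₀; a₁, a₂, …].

[0; 1, 1, 1, 1, 2]

⌊8/13⌋ = 0, remainder 8
⌊13/8⌋ = 1, remainder 5
⌊8/5⌋ = 1, remainder 3
⌊5/3⌋ = 1, remainder 2
⌊3/2⌋ = 1, remainder 1
⌊2/1⌋ = 2, remainder 0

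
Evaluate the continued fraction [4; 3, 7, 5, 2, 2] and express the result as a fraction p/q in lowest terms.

2630/609

a_0 = 4: 4/1
a_1 = 3: 13/3
a_2 = 7: 95/22
a_3 = 5: 488/113
a_4 = 2: 1071/248
a_5 = 2: 2630/609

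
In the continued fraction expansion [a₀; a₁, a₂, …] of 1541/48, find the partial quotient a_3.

⌊1541/48⌋ = 32, remainder 5
⌊48/5⌋ = 9, remainder 3
⌊5/3⌋ = 1, remainder 2
⌊3/2⌋ = 1, remainder 1

1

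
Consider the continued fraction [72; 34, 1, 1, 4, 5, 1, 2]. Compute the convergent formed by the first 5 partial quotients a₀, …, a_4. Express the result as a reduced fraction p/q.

Starting at the tail and folding back:
Start with 4.
1 + 1/(4/1) = 1 + 1/4 = 5/4
1 + 1/(5/4) = 1 + 4/5 = 9/5
34 + 1/(9/5) = 34 + 5/9 = 311/9
72 + 1/(311/9) = 72 + 9/311 = 22401/311

22401/311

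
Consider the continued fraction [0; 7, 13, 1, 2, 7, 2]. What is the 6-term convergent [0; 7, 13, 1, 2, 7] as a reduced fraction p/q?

a_0 = 0: 0/1
a_1 = 7: 1/7
a_2 = 13: 13/92
a_3 = 1: 14/99
a_4 = 2: 41/290
a_5 = 7: 301/2129

301/2129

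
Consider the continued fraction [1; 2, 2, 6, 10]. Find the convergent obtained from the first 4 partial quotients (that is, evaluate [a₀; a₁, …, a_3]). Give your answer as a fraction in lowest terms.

a_0 = 1: 1/1
a_1 = 2: 3/2
a_2 = 2: 7/5
a_3 = 6: 45/32

45/32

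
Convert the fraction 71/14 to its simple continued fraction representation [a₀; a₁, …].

Repeatedly divide and take the remainder:
71 ÷ 14 → quotient 5, remainder 1
14 ÷ 1 → quotient 14, remainder 0

[5; 14]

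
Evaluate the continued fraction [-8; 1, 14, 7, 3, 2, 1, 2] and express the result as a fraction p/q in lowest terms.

-21071/2982

Use the convergent recurrence hₖ = aₖ·hₖ₋₁ + hₖ₋₂ (and likewise for the denominators kₖ):
a_0 = -8: -8/1
a_1 = 1: -7/1
a_2 = 14: -106/15
a_3 = 7: -749/106
a_4 = 3: -2353/333
a_5 = 2: -5455/772
a_6 = 1: -7808/1105
a_7 = 2: -21071/2982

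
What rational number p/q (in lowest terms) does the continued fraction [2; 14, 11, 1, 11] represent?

4171/2014

Start with 11.
1 + 1/(11/1) = 1 + 1/11 = 12/11
11 + 1/(12/11) = 11 + 11/12 = 143/12
14 + 1/(143/12) = 14 + 12/143 = 2014/143
2 + 1/(2014/143) = 2 + 143/2014 = 4171/2014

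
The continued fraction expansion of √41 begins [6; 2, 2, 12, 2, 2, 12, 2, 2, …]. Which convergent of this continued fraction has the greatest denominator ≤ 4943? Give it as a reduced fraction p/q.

25414/3969

a_0 = 6: 6/1  (≤ bound)
a_1 = 2: 13/2  (≤ bound)
a_2 = 2: 32/5  (≤ bound)
a_3 = 12: 397/62  (≤ bound)
a_4 = 2: 826/129  (≤ bound)
a_5 = 2: 2049/320  (≤ bound)
a_6 = 12: 25414/3969  (≤ bound)
a_7 = 2: 52877/8258  (> 4943, stop)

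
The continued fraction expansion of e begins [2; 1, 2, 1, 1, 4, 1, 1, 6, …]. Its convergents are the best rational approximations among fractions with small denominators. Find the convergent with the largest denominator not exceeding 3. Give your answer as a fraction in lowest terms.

a_0 = 2: 2/1  (≤ bound)
a_1 = 1: 3/1  (≤ bound)
a_2 = 2: 8/3  (≤ bound)
a_3 = 1: 11/4  (> 3, stop)

8/3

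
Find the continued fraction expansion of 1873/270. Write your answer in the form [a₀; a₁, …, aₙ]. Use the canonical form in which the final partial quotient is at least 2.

[6; 1, 14, 1, 7, 2]

⌊1873/270⌋ = 6, remainder 253
⌊270/253⌋ = 1, remainder 17
⌊253/17⌋ = 14, remainder 15
⌊17/15⌋ = 1, remainder 2
⌊15/2⌋ = 7, remainder 1
⌊2/1⌋ = 2, remainder 0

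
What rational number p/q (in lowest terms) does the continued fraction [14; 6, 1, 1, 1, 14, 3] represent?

12721/899

a_0 = 14: 14/1
a_1 = 6: 85/6
a_2 = 1: 99/7
a_3 = 1: 184/13
a_4 = 1: 283/20
a_5 = 14: 4146/293
a_6 = 3: 12721/899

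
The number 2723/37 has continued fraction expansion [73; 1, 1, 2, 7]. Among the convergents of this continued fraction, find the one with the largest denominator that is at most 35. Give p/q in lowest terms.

List convergents until the denominator exceeds the bound:
a_0 = 73: 73/1  (≤ bound)
a_1 = 1: 74/1  (≤ bound)
a_2 = 1: 147/2  (≤ bound)
a_3 = 2: 368/5  (≤ bound)
a_4 = 7: 2723/37  (> 35, stop)

368/5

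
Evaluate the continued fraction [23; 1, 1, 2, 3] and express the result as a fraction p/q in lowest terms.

Starting at the tail and folding back:
Start with 3.
2 + 1/(3/1) = 2 + 1/3 = 7/3
1 + 1/(7/3) = 1 + 3/7 = 10/7
1 + 1/(10/7) = 1 + 7/10 = 17/10
23 + 1/(17/10) = 23 + 10/17 = 401/17

401/17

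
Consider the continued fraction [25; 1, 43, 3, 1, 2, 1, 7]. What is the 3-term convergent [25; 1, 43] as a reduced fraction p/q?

1143/44

Build up convergents one term at a time:
a_0 = 25: 25/1
a_1 = 1: 26/1
a_2 = 43: 1143/44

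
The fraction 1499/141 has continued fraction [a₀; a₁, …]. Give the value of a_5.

2

Run the Euclidean algorithm, recording each quotient:
1499 = 10·141 + 89, so a_0 = 10
141 = 1·89 + 52, so a_1 = 1
89 = 1·52 + 37, so a_2 = 1
52 = 1·37 + 15, so a_3 = 1
37 = 2·15 + 7, so a_4 = 2
15 = 2·7 + 1, so a_5 = 2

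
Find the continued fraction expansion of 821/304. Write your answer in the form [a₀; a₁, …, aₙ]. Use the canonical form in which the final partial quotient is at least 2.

821 ÷ 304 → quotient 2, remainder 213
304 ÷ 213 → quotient 1, remainder 91
213 ÷ 91 → quotient 2, remainder 31
91 ÷ 31 → quotient 2, remainder 29
31 ÷ 29 → quotient 1, remainder 2
29 ÷ 2 → quotient 14, remainder 1
2 ÷ 1 → quotient 2, remainder 0

[2; 1, 2, 2, 1, 14, 2]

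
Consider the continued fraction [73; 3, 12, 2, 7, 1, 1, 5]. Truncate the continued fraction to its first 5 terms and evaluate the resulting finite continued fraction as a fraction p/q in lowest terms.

42235/576

a_0 = 73: 73/1
a_1 = 3: 220/3
a_2 = 12: 2713/37
a_3 = 2: 5646/77
a_4 = 7: 42235/576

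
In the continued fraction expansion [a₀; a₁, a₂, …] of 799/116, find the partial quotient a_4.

12

⌊799/116⌋ = 6, remainder 103
⌊116/103⌋ = 1, remainder 13
⌊103/13⌋ = 7, remainder 12
⌊13/12⌋ = 1, remainder 1
⌊12/1⌋ = 12, remainder 0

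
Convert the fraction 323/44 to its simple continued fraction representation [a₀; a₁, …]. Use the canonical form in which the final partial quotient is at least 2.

323 = 7·44 + 15, so a_0 = 7
44 = 2·15 + 14, so a_1 = 2
15 = 1·14 + 1, so a_2 = 1
14 = 14·1 + 0, so a_3 = 14

[7; 2, 1, 14]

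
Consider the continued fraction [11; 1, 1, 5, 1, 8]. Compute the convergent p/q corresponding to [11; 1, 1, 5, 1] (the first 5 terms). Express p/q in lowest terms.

150/13

Compute successive convergents:
a_0 = 11: 11/1
a_1 = 1: 12/1
a_2 = 1: 23/2
a_3 = 5: 127/11
a_4 = 1: 150/13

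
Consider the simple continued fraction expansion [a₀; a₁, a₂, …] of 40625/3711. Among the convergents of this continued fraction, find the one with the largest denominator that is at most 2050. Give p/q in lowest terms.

3109/284

a_0 = 10: 10/1  (≤ bound)
a_1 = 1: 11/1  (≤ bound)
a_2 = 17: 197/18  (≤ bound)
a_3 = 1: 208/19  (≤ bound)
a_4 = 14: 3109/284  (≤ bound)
a_5 = 13: 40625/3711  (> 2050, stop)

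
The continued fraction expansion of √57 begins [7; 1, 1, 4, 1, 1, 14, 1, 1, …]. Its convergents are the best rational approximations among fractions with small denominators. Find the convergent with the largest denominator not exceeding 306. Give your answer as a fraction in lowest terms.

a_0 = 7: 7/1  (≤ bound)
a_1 = 1: 8/1  (≤ bound)
a_2 = 1: 15/2  (≤ bound)
a_3 = 4: 68/9  (≤ bound)
a_4 = 1: 83/11  (≤ bound)
a_5 = 1: 151/20  (≤ bound)
a_6 = 14: 2197/291  (≤ bound)
a_7 = 1: 2348/311  (> 306, stop)

2197/291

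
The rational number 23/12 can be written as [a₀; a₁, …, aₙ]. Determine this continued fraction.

[1; 1, 11]

⌊23/12⌋ = 1, remainder 11
⌊12/11⌋ = 1, remainder 1
⌊11/1⌋ = 11, remainder 0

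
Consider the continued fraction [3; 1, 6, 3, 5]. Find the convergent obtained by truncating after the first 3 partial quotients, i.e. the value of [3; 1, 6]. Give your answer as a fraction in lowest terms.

Use the convergent recurrence hₖ = aₖ·hₖ₋₁ + hₖ₋₂ (and likewise for the denominators kₖ):
a_0 = 3: 3/1
a_1 = 1: 4/1
a_2 = 6: 27/7

27/7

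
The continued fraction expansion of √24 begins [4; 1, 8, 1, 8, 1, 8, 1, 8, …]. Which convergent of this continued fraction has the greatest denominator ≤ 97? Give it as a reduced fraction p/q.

List convergents until the denominator exceeds the bound:
a_0 = 4: 4/1  (≤ bound)
a_1 = 1: 5/1  (≤ bound)
a_2 = 8: 44/9  (≤ bound)
a_3 = 1: 49/10  (≤ bound)
a_4 = 8: 436/89  (≤ bound)
a_5 = 1: 485/99  (> 97, stop)

436/89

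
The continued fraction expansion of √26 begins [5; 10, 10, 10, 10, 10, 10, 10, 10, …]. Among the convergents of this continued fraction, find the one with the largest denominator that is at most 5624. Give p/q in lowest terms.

5201/1020

a_0 = 5: 5/1  (≤ bound)
a_1 = 10: 51/10  (≤ bound)
a_2 = 10: 515/101  (≤ bound)
a_3 = 10: 5201/1020  (≤ bound)
a_4 = 10: 52525/10301  (> 5624, stop)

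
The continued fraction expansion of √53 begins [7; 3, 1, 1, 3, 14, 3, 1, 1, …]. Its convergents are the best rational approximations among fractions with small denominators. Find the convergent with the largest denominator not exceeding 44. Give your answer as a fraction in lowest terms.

182/25

a_0 = 7: 7/1  (≤ bound)
a_1 = 3: 22/3  (≤ bound)
a_2 = 1: 29/4  (≤ bound)
a_3 = 1: 51/7  (≤ bound)
a_4 = 3: 182/25  (≤ bound)
a_5 = 14: 2599/357  (> 44, stop)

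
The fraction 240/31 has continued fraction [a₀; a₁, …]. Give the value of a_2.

2

240 ÷ 31 → quotient 7, remainder 23
31 ÷ 23 → quotient 1, remainder 8
23 ÷ 8 → quotient 2, remainder 7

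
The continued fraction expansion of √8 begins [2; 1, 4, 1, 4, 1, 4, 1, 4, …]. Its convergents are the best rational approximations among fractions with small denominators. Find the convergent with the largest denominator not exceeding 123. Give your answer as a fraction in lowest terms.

99/35

List convergents until the denominator exceeds the bound:
a_0 = 2: 2/1  (≤ bound)
a_1 = 1: 3/1  (≤ bound)
a_2 = 4: 14/5  (≤ bound)
a_3 = 1: 17/6  (≤ bound)
a_4 = 4: 82/29  (≤ bound)
a_5 = 1: 99/35  (≤ bound)
a_6 = 4: 478/169  (> 123, stop)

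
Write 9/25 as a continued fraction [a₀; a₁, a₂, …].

9 ÷ 25 → quotient 0, remainder 9
25 ÷ 9 → quotient 2, remainder 7
9 ÷ 7 → quotient 1, remainder 2
7 ÷ 2 → quotient 3, remainder 1
2 ÷ 1 → quotient 2, remainder 0

[0; 2, 1, 3, 2]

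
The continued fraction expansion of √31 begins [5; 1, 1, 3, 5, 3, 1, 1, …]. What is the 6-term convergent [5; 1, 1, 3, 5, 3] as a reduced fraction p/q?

657/118

Compute successive convergents:
a_0 = 5: 5/1
a_1 = 1: 6/1
a_2 = 1: 11/2
a_3 = 3: 39/7
a_4 = 5: 206/37
a_5 = 3: 657/118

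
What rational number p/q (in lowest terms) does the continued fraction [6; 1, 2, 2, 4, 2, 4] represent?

Start with 4.
2 + 1/(4/1) = 2 + 1/4 = 9/4
4 + 1/(9/4) = 4 + 4/9 = 40/9
2 + 1/(40/9) = 2 + 9/40 = 89/40
2 + 1/(89/40) = 2 + 40/89 = 218/89
1 + 1/(218/89) = 1 + 89/218 = 307/218
6 + 1/(307/218) = 6 + 218/307 = 2060/307

2060/307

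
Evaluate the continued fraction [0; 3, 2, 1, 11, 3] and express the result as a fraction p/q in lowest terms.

108/361

Collapse the nested fraction from the inside out:
Start with 3.
11 + 1/(3/1) = 11 + 1/3 = 34/3
1 + 1/(34/3) = 1 + 3/34 = 37/34
2 + 1/(37/34) = 2 + 34/37 = 108/37
3 + 1/(108/37) = 3 + 37/108 = 361/108
0 + 1/(361/108) = 0 + 108/361 = 108/361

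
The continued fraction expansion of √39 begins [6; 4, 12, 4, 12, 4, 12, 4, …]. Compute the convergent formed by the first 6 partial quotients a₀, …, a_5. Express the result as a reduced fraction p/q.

Compute successive convergents:
a_0 = 6: 6/1
a_1 = 4: 25/4
a_2 = 12: 306/49
a_3 = 4: 1249/200
a_4 = 12: 15294/2449
a_5 = 4: 62425/9996

62425/9996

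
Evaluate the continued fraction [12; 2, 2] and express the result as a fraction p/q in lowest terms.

62/5

a_0 = 12: 12/1
a_1 = 2: 25/2
a_2 = 2: 62/5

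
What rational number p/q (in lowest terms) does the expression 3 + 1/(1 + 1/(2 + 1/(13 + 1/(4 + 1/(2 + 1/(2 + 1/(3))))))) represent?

Compute successive convergents:
a_0 = 3: 3/1
a_1 = 1: 4/1
a_2 = 2: 11/3
a_3 = 13: 147/40
a_4 = 4: 599/163
a_5 = 2: 1345/366
a_6 = 2: 3289/895
a_7 = 3: 11212/3051

11212/3051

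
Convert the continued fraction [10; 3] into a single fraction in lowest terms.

31/3

Start with 3.
10 + 1/(3/1) = 10 + 1/3 = 31/3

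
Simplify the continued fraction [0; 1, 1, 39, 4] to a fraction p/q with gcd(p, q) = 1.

161/318

Build up convergents one term at a time:
a_0 = 0: 0/1
a_1 = 1: 1/1
a_2 = 1: 1/2
a_3 = 39: 40/79
a_4 = 4: 161/318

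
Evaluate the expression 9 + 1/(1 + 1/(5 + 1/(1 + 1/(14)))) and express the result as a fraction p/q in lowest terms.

a_0 = 9: 9/1
a_1 = 1: 10/1
a_2 = 5: 59/6
a_3 = 1: 69/7
a_4 = 14: 1025/104

1025/104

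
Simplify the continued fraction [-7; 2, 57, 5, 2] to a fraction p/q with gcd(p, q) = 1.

Collapse the nested fraction from the inside out:
Start with 2.
5 + 1/(2/1) = 5 + 1/2 = 11/2
57 + 1/(11/2) = 57 + 2/11 = 629/11
2 + 1/(629/11) = 2 + 11/629 = 1269/629
-7 + 1/(1269/629) = -7 + 629/1269 = -8254/1269

-8254/1269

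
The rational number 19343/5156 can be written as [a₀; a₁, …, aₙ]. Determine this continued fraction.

⌊19343/5156⌋ = 3, remainder 3875
⌊5156/3875⌋ = 1, remainder 1281
⌊3875/1281⌋ = 3, remainder 32
⌊1281/32⌋ = 40, remainder 1
⌊32/1⌋ = 32, remainder 0

[3; 1, 3, 40, 32]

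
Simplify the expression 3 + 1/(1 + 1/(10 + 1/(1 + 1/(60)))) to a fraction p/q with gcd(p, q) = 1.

Start with 60.
1 + 1/(60/1) = 1 + 1/60 = 61/60
10 + 1/(61/60) = 10 + 60/61 = 670/61
1 + 1/(670/61) = 1 + 61/670 = 731/670
3 + 1/(731/670) = 3 + 670/731 = 2863/731

2863/731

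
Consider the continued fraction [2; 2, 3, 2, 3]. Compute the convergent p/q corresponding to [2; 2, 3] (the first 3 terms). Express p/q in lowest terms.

17/7

Compute successive convergents:
a_0 = 2: 2/1
a_1 = 2: 5/2
a_2 = 3: 17/7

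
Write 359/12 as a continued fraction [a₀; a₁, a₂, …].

359 ÷ 12 → quotient 29, remainder 11
12 ÷ 11 → quotient 1, remainder 1
11 ÷ 1 → quotient 11, remainder 0

[29; 1, 11]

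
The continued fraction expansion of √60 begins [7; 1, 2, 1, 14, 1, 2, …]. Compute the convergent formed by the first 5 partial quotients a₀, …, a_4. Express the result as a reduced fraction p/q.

457/59

Build up convergents one term at a time:
a_0 = 7: 7/1
a_1 = 1: 8/1
a_2 = 2: 23/3
a_3 = 1: 31/4
a_4 = 14: 457/59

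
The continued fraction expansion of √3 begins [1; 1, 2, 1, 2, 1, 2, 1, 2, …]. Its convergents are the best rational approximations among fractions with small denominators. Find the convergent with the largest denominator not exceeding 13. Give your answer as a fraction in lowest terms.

a_0 = 1: 1/1  (≤ bound)
a_1 = 1: 2/1  (≤ bound)
a_2 = 2: 5/3  (≤ bound)
a_3 = 1: 7/4  (≤ bound)
a_4 = 2: 19/11  (≤ bound)
a_5 = 1: 26/15  (> 13, stop)

19/11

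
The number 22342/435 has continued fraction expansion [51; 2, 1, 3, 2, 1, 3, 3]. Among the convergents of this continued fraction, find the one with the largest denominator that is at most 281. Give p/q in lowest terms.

List convergents until the denominator exceeds the bound:
a_0 = 51: 51/1  (≤ bound)
a_1 = 2: 103/2  (≤ bound)
a_2 = 1: 154/3  (≤ bound)
a_3 = 3: 565/11  (≤ bound)
a_4 = 2: 1284/25  (≤ bound)
a_5 = 1: 1849/36  (≤ bound)
a_6 = 3: 6831/133  (≤ bound)
a_7 = 3: 22342/435  (> 281, stop)

6831/133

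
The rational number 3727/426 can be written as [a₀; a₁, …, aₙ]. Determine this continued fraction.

[8; 1, 2, 1, 52, 2]

3727 ÷ 426 → quotient 8, remainder 319
426 ÷ 319 → quotient 1, remainder 107
319 ÷ 107 → quotient 2, remainder 105
107 ÷ 105 → quotient 1, remainder 2
105 ÷ 2 → quotient 52, remainder 1
2 ÷ 1 → quotient 2, remainder 0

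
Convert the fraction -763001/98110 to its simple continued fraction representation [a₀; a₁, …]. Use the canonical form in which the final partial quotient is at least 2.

Run the Euclidean algorithm, recording each quotient:
-763001 = -8·98110 + 21879, so a_0 = -8
98110 = 4·21879 + 10594, so a_1 = 4
21879 = 2·10594 + 691, so a_2 = 2
10594 = 15·691 + 229, so a_3 = 15
691 = 3·229 + 4, so a_4 = 3
229 = 57·4 + 1, so a_5 = 57
4 = 4·1 + 0, so a_6 = 4

[-8; 4, 2, 15, 3, 57, 4]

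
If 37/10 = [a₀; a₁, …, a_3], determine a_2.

2

Run the Euclidean algorithm, recording each quotient:
⌊37/10⌋ = 3, remainder 7
⌊10/7⌋ = 1, remainder 3
⌊7/3⌋ = 2, remainder 1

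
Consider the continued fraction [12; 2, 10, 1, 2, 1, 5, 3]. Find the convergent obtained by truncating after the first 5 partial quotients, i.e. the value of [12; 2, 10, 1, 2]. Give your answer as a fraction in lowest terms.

836/67

Collapse the nested fraction from the inside out:
Start with 2.
1 + 1/(2/1) = 1 + 1/2 = 3/2
10 + 1/(3/2) = 10 + 2/3 = 32/3
2 + 1/(32/3) = 2 + 3/32 = 67/32
12 + 1/(67/32) = 12 + 32/67 = 836/67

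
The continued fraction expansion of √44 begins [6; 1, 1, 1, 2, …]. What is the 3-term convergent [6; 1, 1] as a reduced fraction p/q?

13/2

Start with 1.
1 + 1/(1/1) = 1 + 1/1 = 2/1
6 + 1/(2/1) = 6 + 1/2 = 13/2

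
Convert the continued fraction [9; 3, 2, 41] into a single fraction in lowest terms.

Start with 41.
2 + 1/(41/1) = 2 + 1/41 = 83/41
3 + 1/(83/41) = 3 + 41/83 = 290/83
9 + 1/(290/83) = 9 + 83/290 = 2693/290

2693/290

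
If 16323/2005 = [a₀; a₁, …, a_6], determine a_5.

⌊16323/2005⌋ = 8, remainder 283
⌊2005/283⌋ = 7, remainder 24
⌊283/24⌋ = 11, remainder 19
⌊24/19⌋ = 1, remainder 5
⌊19/5⌋ = 3, remainder 4
⌊5/4⌋ = 1, remainder 1

1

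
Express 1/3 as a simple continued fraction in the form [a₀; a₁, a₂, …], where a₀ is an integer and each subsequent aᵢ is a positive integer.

[0; 3]

1 = 0·3 + 1, so a_0 = 0
3 = 3·1 + 0, so a_1 = 3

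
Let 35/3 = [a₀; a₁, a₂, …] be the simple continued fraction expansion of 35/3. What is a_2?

35 = 11·3 + 2, so a_0 = 11
3 = 1·2 + 1, so a_1 = 1
2 = 2·1 + 0, so a_2 = 2

2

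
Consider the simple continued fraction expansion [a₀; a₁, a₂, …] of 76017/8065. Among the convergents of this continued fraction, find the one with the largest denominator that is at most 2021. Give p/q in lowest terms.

18672/1981

a_0 = 9: 9/1  (≤ bound)
a_1 = 2: 19/2  (≤ bound)
a_2 = 2: 47/5  (≤ bound)
a_3 = 1: 66/7  (≤ bound)
a_4 = 6: 443/47  (≤ bound)
a_5 = 42: 18672/1981  (≤ bound)
a_6 = 1: 19115/2028  (> 2021, stop)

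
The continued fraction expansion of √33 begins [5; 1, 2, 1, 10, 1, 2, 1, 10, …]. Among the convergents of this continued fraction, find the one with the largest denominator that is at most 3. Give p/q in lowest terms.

a_0 = 5: 5/1  (≤ bound)
a_1 = 1: 6/1  (≤ bound)
a_2 = 2: 17/3  (≤ bound)
a_3 = 1: 23/4  (> 3, stop)

17/3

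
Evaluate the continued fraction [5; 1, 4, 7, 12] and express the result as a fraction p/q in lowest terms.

Compute successive convergents:
a_0 = 5: 5/1
a_1 = 1: 6/1
a_2 = 4: 29/5
a_3 = 7: 209/36
a_4 = 12: 2537/437

2537/437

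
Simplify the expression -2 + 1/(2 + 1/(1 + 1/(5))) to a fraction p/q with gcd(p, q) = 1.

-28/17

Starting at the tail and folding back:
Start with 5.
1 + 1/(5/1) = 1 + 1/5 = 6/5
2 + 1/(6/5) = 2 + 5/6 = 17/6
-2 + 1/(17/6) = -2 + 6/17 = -28/17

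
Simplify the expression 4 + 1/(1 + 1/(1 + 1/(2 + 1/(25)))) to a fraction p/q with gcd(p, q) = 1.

a_0 = 4: 4/1
a_1 = 1: 5/1
a_2 = 1: 9/2
a_3 = 2: 23/5
a_4 = 25: 584/127

584/127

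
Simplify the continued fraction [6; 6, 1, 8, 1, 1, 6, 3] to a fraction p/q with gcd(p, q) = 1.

16567/2696

a_0 = 6: 6/1
a_1 = 6: 37/6
a_2 = 1: 43/7
a_3 = 8: 381/62
a_4 = 1: 424/69
a_5 = 1: 805/131
a_6 = 6: 5254/855
a_7 = 3: 16567/2696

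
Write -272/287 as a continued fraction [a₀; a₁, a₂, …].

[-1; 19, 7, 2]

-272 ÷ 287 → quotient -1, remainder 15
287 ÷ 15 → quotient 19, remainder 2
15 ÷ 2 → quotient 7, remainder 1
2 ÷ 1 → quotient 2, remainder 0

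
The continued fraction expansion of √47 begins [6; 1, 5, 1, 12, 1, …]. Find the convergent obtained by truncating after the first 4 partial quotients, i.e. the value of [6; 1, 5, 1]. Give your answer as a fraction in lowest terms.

48/7

Start with 1.
5 + 1/(1/1) = 5 + 1/1 = 6/1
1 + 1/(6/1) = 1 + 1/6 = 7/6
6 + 1/(7/6) = 6 + 6/7 = 48/7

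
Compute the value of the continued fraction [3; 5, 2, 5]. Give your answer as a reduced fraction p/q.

a_0 = 3: 3/1
a_1 = 5: 16/5
a_2 = 2: 35/11
a_3 = 5: 191/60

191/60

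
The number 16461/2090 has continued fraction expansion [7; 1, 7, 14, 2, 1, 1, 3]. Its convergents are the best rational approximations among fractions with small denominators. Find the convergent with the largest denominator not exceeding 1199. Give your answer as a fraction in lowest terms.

a_0 = 7: 7/1  (≤ bound)
a_1 = 1: 8/1  (≤ bound)
a_2 = 7: 63/8  (≤ bound)
a_3 = 14: 890/113  (≤ bound)
a_4 = 2: 1843/234  (≤ bound)
a_5 = 1: 2733/347  (≤ bound)
a_6 = 1: 4576/581  (≤ bound)
a_7 = 3: 16461/2090  (> 1199, stop)

4576/581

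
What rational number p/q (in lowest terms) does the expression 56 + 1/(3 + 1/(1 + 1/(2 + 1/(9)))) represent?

Use the convergent recurrence hₖ = aₖ·hₖ₋₁ + hₖ₋₂ (and likewise for the denominators kₖ):
a_0 = 56: 56/1
a_1 = 3: 169/3
a_2 = 1: 225/4
a_3 = 2: 619/11
a_4 = 9: 5796/103

5796/103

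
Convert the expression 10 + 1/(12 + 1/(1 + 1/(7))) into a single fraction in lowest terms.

1038/103

Start with 7.
1 + 1/(7/1) = 1 + 1/7 = 8/7
12 + 1/(8/7) = 12 + 7/8 = 103/8
10 + 1/(103/8) = 10 + 8/103 = 1038/103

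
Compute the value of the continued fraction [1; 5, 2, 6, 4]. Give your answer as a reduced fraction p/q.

349/295

a_0 = 1: 1/1
a_1 = 5: 6/5
a_2 = 2: 13/11
a_3 = 6: 84/71
a_4 = 4: 349/295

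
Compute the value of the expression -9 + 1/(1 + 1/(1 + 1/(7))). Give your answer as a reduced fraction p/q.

-127/15

Work from the innermost term outward:
Start with 7.
1 + 1/(7/1) = 1 + 1/7 = 8/7
1 + 1/(8/7) = 1 + 7/8 = 15/8
-9 + 1/(15/8) = -9 + 8/15 = -127/15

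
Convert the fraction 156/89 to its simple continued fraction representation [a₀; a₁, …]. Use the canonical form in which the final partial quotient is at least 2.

156 ÷ 89 → quotient 1, remainder 67
89 ÷ 67 → quotient 1, remainder 22
67 ÷ 22 → quotient 3, remainder 1
22 ÷ 1 → quotient 22, remainder 0

[1; 1, 3, 22]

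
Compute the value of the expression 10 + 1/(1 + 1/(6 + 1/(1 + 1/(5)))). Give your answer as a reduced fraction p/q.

Start with 5.
1 + 1/(5/1) = 1 + 1/5 = 6/5
6 + 1/(6/5) = 6 + 5/6 = 41/6
1 + 1/(41/6) = 1 + 6/41 = 47/41
10 + 1/(47/41) = 10 + 41/47 = 511/47

511/47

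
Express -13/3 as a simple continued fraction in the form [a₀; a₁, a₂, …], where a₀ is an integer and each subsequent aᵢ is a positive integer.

Repeatedly divide and take the remainder:
-13 ÷ 3 → quotient -5, remainder 2
3 ÷ 2 → quotient 1, remainder 1
2 ÷ 1 → quotient 2, remainder 0

[-5; 1, 2]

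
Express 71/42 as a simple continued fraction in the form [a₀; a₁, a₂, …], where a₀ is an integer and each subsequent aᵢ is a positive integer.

[1; 1, 2, 4, 3]

71 ÷ 42 → quotient 1, remainder 29
42 ÷ 29 → quotient 1, remainder 13
29 ÷ 13 → quotient 2, remainder 3
13 ÷ 3 → quotient 4, remainder 1
3 ÷ 1 → quotient 3, remainder 0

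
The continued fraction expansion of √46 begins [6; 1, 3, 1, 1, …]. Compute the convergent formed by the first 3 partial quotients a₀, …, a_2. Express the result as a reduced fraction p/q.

27/4

Start with 3.
1 + 1/(3/1) = 1 + 1/3 = 4/3
6 + 1/(4/3) = 6 + 3/4 = 27/4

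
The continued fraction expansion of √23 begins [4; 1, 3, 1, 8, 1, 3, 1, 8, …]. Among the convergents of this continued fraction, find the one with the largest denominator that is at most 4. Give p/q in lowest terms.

19/4

List convergents until the denominator exceeds the bound:
a_0 = 4: 4/1  (≤ bound)
a_1 = 1: 5/1  (≤ bound)
a_2 = 3: 19/4  (≤ bound)
a_3 = 1: 24/5  (> 4, stop)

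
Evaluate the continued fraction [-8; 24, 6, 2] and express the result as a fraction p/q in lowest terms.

a_0 = -8: -8/1
a_1 = 24: -191/24
a_2 = 6: -1154/145
a_3 = 2: -2499/314

-2499/314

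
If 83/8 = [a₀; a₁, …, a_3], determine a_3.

2

83 ÷ 8 → quotient 10, remainder 3
8 ÷ 3 → quotient 2, remainder 2
3 ÷ 2 → quotient 1, remainder 1
2 ÷ 1 → quotient 2, remainder 0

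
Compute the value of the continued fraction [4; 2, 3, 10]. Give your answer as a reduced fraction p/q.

319/72

Use the convergent recurrence hₖ = aₖ·hₖ₋₁ + hₖ₋₂ (and likewise for the denominators kₖ):
a_0 = 4: 4/1
a_1 = 2: 9/2
a_2 = 3: 31/7
a_3 = 10: 319/72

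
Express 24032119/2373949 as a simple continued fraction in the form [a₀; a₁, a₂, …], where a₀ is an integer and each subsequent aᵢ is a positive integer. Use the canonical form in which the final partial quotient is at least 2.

[10; 8, 8, 1, 8, 12, 25, 12]

24032119 ÷ 2373949 → quotient 10, remainder 292629
2373949 ÷ 292629 → quotient 8, remainder 32917
292629 ÷ 32917 → quotient 8, remainder 29293
32917 ÷ 29293 → quotient 1, remainder 3624
29293 ÷ 3624 → quotient 8, remainder 301
3624 ÷ 301 → quotient 12, remainder 12
301 ÷ 12 → quotient 25, remainder 1
12 ÷ 1 → quotient 12, remainder 0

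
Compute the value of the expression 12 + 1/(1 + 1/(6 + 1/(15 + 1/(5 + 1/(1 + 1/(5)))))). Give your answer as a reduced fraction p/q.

48245/3752

Build up convergents one term at a time:
a_0 = 12: 12/1
a_1 = 1: 13/1
a_2 = 6: 90/7
a_3 = 15: 1363/106
a_4 = 5: 6905/537
a_5 = 1: 8268/643
a_6 = 5: 48245/3752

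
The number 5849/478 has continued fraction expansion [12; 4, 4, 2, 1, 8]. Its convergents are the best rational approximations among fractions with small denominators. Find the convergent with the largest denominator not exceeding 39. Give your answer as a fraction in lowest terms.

465/38

List convergents until the denominator exceeds the bound:
a_0 = 12: 12/1  (≤ bound)
a_1 = 4: 49/4  (≤ bound)
a_2 = 4: 208/17  (≤ bound)
a_3 = 2: 465/38  (≤ bound)
a_4 = 1: 673/55  (> 39, stop)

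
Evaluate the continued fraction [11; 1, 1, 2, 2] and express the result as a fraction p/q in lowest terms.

Collapse the nested fraction from the inside out:
Start with 2.
2 + 1/(2/1) = 2 + 1/2 = 5/2
1 + 1/(5/2) = 1 + 2/5 = 7/5
1 + 1/(7/5) = 1 + 5/7 = 12/7
11 + 1/(12/7) = 11 + 7/12 = 139/12

139/12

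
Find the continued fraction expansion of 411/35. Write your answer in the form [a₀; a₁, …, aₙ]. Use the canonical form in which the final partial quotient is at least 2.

[11; 1, 2, 1, 8]

Repeatedly divide and take the remainder:
⌊411/35⌋ = 11, remainder 26
⌊35/26⌋ = 1, remainder 9
⌊26/9⌋ = 2, remainder 8
⌊9/8⌋ = 1, remainder 1
⌊8/1⌋ = 8, remainder 0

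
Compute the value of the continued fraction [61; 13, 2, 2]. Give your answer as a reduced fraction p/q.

Start with 2.
2 + 1/(2/1) = 2 + 1/2 = 5/2
13 + 1/(5/2) = 13 + 2/5 = 67/5
61 + 1/(67/5) = 61 + 5/67 = 4092/67

4092/67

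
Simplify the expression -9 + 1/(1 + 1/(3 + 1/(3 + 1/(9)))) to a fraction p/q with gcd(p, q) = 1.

a_0 = -9: -9/1
a_1 = 1: -8/1
a_2 = 3: -33/4
a_3 = 3: -107/13
a_4 = 9: -996/121

-996/121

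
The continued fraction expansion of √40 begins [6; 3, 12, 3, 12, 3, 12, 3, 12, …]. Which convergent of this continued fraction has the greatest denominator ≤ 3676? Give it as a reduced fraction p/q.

8886/1405

List convergents until the denominator exceeds the bound:
a_0 = 6: 6/1  (≤ bound)
a_1 = 3: 19/3  (≤ bound)
a_2 = 12: 234/37  (≤ bound)
a_3 = 3: 721/114  (≤ bound)
a_4 = 12: 8886/1405  (≤ bound)
a_5 = 3: 27379/4329  (> 3676, stop)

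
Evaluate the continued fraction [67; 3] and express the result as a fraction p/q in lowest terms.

202/3

Start with 3.
67 + 1/(3/1) = 67 + 1/3 = 202/3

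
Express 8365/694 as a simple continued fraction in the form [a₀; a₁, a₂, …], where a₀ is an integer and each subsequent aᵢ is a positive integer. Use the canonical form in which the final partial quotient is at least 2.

[12; 18, 1, 3, 9]

Apply division with remainder until the remainder is 0:
8365 = 12·694 + 37, so a_0 = 12
694 = 18·37 + 28, so a_1 = 18
37 = 1·28 + 9, so a_2 = 1
28 = 3·9 + 1, so a_3 = 3
9 = 9·1 + 0, so a_4 = 9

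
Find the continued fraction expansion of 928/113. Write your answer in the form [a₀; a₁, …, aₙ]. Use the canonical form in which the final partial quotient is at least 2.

Repeatedly divide and take the remainder:
928 = 8·113 + 24, so a_0 = 8
113 = 4·24 + 17, so a_1 = 4
24 = 1·17 + 7, so a_2 = 1
17 = 2·7 + 3, so a_3 = 2
7 = 2·3 + 1, so a_4 = 2
3 = 3·1 + 0, so a_5 = 3

[8; 4, 1, 2, 2, 3]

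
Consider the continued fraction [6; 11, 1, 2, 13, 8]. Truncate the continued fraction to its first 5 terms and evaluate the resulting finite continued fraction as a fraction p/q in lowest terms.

Use the convergent recurrence hₖ = aₖ·hₖ₋₁ + hₖ₋₂ (and likewise for the denominators kₖ):
a_0 = 6: 6/1
a_1 = 11: 67/11
a_2 = 1: 73/12
a_3 = 2: 213/35
a_4 = 13: 2842/467

2842/467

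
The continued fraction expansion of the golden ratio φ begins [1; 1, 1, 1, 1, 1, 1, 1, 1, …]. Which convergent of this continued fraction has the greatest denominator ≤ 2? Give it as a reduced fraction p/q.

List convergents until the denominator exceeds the bound:
a_0 = 1: 1/1  (≤ bound)
a_1 = 1: 2/1  (≤ bound)
a_2 = 1: 3/2  (≤ bound)
a_3 = 1: 5/3  (> 2, stop)

3/2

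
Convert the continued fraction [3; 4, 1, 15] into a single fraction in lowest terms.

a_0 = 3: 3/1
a_1 = 4: 13/4
a_2 = 1: 16/5
a_3 = 15: 253/79

253/79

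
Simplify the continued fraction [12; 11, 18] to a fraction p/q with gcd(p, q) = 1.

2406/199

Build up convergents one term at a time:
a_0 = 12: 12/1
a_1 = 11: 133/11
a_2 = 18: 2406/199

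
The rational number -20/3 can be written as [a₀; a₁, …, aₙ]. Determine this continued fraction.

[-7; 3]

-20 = -7·3 + 1, so a_0 = -7
3 = 3·1 + 0, so a_1 = 3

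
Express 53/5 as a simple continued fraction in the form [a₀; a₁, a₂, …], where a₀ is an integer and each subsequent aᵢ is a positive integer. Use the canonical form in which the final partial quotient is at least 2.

[10; 1, 1, 2]

Apply division with remainder until the remainder is 0:
53 = 10·5 + 3, so a_0 = 10
5 = 1·3 + 2, so a_1 = 1
3 = 1·2 + 1, so a_2 = 1
2 = 2·1 + 0, so a_3 = 2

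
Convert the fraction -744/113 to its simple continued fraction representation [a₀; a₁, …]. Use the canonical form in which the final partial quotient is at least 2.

[-7; 2, 2, 2, 9]

-744 ÷ 113 → quotient -7, remainder 47
113 ÷ 47 → quotient 2, remainder 19
47 ÷ 19 → quotient 2, remainder 9
19 ÷ 9 → quotient 2, remainder 1
9 ÷ 1 → quotient 9, remainder 0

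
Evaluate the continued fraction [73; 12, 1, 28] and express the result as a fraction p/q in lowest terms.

a_0 = 73: 73/1
a_1 = 12: 877/12
a_2 = 1: 950/13
a_3 = 28: 27477/376

27477/376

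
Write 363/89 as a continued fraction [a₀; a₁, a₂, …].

[4; 12, 1, 2, 2]

Repeatedly divide and take the remainder:
363 = 4·89 + 7, so a_0 = 4
89 = 12·7 + 5, so a_1 = 12
7 = 1·5 + 2, so a_2 = 1
5 = 2·2 + 1, so a_3 = 2
2 = 2·1 + 0, so a_4 = 2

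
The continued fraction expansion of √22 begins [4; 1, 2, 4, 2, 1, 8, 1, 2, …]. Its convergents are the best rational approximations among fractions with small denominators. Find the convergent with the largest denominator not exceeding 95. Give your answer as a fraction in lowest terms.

List convergents until the denominator exceeds the bound:
a_0 = 4: 4/1  (≤ bound)
a_1 = 1: 5/1  (≤ bound)
a_2 = 2: 14/3  (≤ bound)
a_3 = 4: 61/13  (≤ bound)
a_4 = 2: 136/29  (≤ bound)
a_5 = 1: 197/42  (≤ bound)
a_6 = 8: 1712/365  (> 95, stop)

197/42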